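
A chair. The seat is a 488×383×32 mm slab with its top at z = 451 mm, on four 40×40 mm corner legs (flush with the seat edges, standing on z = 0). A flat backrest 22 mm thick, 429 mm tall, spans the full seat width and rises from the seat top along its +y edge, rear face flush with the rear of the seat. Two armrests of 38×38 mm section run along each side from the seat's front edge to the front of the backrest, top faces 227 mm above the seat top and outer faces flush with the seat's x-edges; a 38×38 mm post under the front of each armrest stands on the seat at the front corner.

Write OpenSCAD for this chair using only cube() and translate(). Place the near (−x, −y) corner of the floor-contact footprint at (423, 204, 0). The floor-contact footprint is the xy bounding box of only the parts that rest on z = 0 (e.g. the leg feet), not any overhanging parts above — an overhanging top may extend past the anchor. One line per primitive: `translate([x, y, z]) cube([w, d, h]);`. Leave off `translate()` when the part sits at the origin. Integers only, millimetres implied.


translate([423, 204, 419]) cube([488, 383, 32]);
translate([423, 204, 0]) cube([40, 40, 419]);
translate([871, 204, 0]) cube([40, 40, 419]);
translate([423, 547, 0]) cube([40, 40, 419]);
translate([871, 547, 0]) cube([40, 40, 419]);
translate([423, 565, 451]) cube([488, 22, 429]);
translate([423, 204, 640]) cube([38, 361, 38]);
translate([873, 204, 640]) cube([38, 361, 38]);
translate([423, 204, 451]) cube([38, 38, 189]);
translate([873, 204, 451]) cube([38, 38, 189]);


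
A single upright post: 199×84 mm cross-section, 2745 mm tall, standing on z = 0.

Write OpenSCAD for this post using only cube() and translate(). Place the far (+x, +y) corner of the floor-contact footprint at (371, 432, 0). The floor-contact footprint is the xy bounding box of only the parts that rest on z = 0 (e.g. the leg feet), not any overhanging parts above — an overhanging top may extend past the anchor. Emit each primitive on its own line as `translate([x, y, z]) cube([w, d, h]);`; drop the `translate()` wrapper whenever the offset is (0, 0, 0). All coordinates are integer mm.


translate([172, 348, 0]) cube([199, 84, 2745]);


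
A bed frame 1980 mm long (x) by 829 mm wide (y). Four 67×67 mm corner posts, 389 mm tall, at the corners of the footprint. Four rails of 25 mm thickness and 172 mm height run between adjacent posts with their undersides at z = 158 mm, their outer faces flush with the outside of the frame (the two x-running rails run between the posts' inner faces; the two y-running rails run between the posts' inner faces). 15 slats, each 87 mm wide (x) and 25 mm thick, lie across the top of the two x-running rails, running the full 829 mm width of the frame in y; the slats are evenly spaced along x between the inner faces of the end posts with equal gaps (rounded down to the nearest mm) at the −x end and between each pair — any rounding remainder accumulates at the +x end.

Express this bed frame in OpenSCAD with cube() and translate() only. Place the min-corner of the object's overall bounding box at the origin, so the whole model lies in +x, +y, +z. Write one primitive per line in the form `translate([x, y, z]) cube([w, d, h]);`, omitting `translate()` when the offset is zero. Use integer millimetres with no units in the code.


cube([67, 67, 389]);
translate([0, 762, 0]) cube([67, 67, 389]);
translate([1913, 0, 0]) cube([67, 67, 389]);
translate([1913, 762, 0]) cube([67, 67, 389]);
translate([67, 0, 158]) cube([1846, 25, 172]);
translate([67, 804, 158]) cube([1846, 25, 172]);
translate([0, 67, 158]) cube([25, 695, 172]);
translate([1955, 67, 158]) cube([25, 695, 172]);
translate([100, 0, 330]) cube([87, 829, 25]);
translate([220, 0, 330]) cube([87, 829, 25]);
translate([340, 0, 330]) cube([87, 829, 25]);
translate([460, 0, 330]) cube([87, 829, 25]);
translate([580, 0, 330]) cube([87, 829, 25]);
translate([700, 0, 330]) cube([87, 829, 25]);
translate([820, 0, 330]) cube([87, 829, 25]);
translate([940, 0, 330]) cube([87, 829, 25]);
translate([1060, 0, 330]) cube([87, 829, 25]);
translate([1180, 0, 330]) cube([87, 829, 25]);
translate([1300, 0, 330]) cube([87, 829, 25]);
translate([1420, 0, 330]) cube([87, 829, 25]);
translate([1540, 0, 330]) cube([87, 829, 25]);
translate([1660, 0, 330]) cube([87, 829, 25]);
translate([1780, 0, 330]) cube([87, 829, 25]);


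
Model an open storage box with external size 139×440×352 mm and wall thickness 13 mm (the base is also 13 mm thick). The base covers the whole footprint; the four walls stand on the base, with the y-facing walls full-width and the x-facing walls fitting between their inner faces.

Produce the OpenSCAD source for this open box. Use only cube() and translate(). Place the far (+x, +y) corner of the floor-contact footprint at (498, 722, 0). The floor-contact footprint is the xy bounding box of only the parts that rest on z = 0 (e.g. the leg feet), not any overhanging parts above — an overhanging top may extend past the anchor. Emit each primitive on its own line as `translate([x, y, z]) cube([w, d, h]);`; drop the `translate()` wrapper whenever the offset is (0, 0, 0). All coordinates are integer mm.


translate([359, 282, 0]) cube([139, 440, 13]);
translate([359, 282, 13]) cube([139, 13, 339]);
translate([359, 709, 13]) cube([139, 13, 339]);
translate([359, 295, 13]) cube([13, 414, 339]);
translate([485, 295, 13]) cube([13, 414, 339]);


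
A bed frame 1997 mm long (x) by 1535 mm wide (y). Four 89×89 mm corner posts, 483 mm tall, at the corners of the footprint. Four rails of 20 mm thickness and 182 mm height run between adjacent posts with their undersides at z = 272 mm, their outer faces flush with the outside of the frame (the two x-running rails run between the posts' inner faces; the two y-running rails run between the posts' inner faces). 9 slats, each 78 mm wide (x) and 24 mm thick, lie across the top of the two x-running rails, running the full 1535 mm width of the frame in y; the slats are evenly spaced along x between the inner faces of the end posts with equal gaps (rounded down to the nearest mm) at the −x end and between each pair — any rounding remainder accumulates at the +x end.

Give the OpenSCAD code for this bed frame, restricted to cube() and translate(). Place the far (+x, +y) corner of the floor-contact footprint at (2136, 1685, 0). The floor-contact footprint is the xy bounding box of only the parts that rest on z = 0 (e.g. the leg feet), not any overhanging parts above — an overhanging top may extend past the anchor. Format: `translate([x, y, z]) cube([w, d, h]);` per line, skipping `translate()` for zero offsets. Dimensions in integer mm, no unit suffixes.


translate([139, 150, 0]) cube([89, 89, 483]);
translate([139, 1596, 0]) cube([89, 89, 483]);
translate([2047, 150, 0]) cube([89, 89, 483]);
translate([2047, 1596, 0]) cube([89, 89, 483]);
translate([228, 150, 272]) cube([1819, 20, 182]);
translate([228, 1665, 272]) cube([1819, 20, 182]);
translate([139, 239, 272]) cube([20, 1357, 182]);
translate([2116, 239, 272]) cube([20, 1357, 182]);
translate([339, 150, 454]) cube([78, 1535, 24]);
translate([528, 150, 454]) cube([78, 1535, 24]);
translate([717, 150, 454]) cube([78, 1535, 24]);
translate([906, 150, 454]) cube([78, 1535, 24]);
translate([1095, 150, 454]) cube([78, 1535, 24]);
translate([1284, 150, 454]) cube([78, 1535, 24]);
translate([1473, 150, 454]) cube([78, 1535, 24]);
translate([1662, 150, 454]) cube([78, 1535, 24]);
translate([1851, 150, 454]) cube([78, 1535, 24]);


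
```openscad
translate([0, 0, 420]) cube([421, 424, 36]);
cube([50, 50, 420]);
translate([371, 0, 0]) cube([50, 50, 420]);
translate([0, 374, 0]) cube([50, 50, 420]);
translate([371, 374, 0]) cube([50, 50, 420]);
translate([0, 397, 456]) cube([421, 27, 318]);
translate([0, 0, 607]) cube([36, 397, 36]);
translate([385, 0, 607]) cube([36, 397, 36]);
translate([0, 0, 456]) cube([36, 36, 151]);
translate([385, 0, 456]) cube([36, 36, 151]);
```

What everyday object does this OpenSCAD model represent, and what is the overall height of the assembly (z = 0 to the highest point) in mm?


A chair. The overall height is 774 mm.

A slab on four corner posts with a tall panel at the back — a chair. The seat slab sits at z = 420 with thickness 36, and the 318 mm backrest starts at the seat top, so the overall height is 420 + 36 + 318 = 774 mm.


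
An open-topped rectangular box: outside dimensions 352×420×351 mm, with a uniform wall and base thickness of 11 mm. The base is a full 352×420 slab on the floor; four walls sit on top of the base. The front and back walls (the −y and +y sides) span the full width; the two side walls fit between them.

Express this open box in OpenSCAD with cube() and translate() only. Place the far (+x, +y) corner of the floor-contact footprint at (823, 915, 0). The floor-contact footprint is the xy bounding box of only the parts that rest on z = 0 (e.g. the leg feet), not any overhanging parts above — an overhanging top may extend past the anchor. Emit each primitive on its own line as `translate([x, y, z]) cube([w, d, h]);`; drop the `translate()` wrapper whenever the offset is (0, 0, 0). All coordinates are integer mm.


translate([471, 495, 0]) cube([352, 420, 11]);
translate([471, 495, 11]) cube([352, 11, 340]);
translate([471, 904, 11]) cube([352, 11, 340]);
translate([471, 506, 11]) cube([11, 398, 340]);
translate([812, 506, 11]) cube([11, 398, 340]);


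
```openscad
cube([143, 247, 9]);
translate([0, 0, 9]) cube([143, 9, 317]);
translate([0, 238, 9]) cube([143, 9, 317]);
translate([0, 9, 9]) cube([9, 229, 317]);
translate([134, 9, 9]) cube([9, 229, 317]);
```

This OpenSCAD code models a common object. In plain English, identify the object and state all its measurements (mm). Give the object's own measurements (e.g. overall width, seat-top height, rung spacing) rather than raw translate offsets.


An open-topped rectangular box: outside dimensions 143×247×326 mm, with a uniform wall and base thickness of 9 mm. The base is a full 143×247 slab on the floor; four walls sit on top of the base. The front and back walls (the −y and +y sides) span the full width; the two side walls fit between them.


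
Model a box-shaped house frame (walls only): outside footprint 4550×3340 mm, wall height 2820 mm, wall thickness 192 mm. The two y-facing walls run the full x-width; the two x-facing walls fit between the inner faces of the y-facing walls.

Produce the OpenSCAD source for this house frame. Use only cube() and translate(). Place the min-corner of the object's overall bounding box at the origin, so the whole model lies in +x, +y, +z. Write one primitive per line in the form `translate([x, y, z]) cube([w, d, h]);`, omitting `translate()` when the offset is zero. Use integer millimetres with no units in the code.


cube([4550, 192, 2820]);
translate([0, 3148, 0]) cube([4550, 192, 2820]);
translate([0, 192, 0]) cube([192, 2956, 2820]);
translate([4358, 192, 0]) cube([192, 2956, 2820]);


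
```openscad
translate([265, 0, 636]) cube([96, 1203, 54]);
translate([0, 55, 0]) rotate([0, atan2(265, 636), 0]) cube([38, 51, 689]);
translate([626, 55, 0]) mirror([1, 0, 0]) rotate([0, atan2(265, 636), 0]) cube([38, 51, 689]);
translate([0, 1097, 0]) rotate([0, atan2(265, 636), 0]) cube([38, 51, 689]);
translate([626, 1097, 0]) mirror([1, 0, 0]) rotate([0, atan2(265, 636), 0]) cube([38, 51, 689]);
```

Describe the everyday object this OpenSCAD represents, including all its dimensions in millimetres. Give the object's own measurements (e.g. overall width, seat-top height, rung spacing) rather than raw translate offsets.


A sawhorse. A 96×1203×54 mm beam (x, y, z) sits on two A-frame leg pairs. Each pair is two raked legs of 38×51 mm section (51 mm along y) splaying symmetrically in x. Each leg rises 636 mm vertically over 265 mm of horizontal reach and is 689 mm long along its own axis. Every leg's outer bottom edge rests on the floor and its outer top edge meets a bottom edge of the beam — the left legs (tilting toward +x) meet the beam's −x bottom edge, the right legs (their mirror images, tilting toward −x) meet its +x bottom edge — so the leg tops tuck under the beam, the beam's underside is 636 mm above the floor, and the feet are 626 mm apart outside-to-outside with the beam centred between them. The two leg pairs are set in 55 mm from either end of the beam.


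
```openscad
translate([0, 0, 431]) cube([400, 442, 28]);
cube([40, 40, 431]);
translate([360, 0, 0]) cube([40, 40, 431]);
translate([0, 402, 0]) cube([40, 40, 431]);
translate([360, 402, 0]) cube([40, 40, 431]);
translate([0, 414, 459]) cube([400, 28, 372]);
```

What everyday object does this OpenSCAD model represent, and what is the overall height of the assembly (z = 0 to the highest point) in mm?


A chair. The overall height is 831 mm.

A slab on four corner posts with a tall panel at the back — a chair. The seat slab sits at z = 431 with thickness 28, and the 372 mm backrest starts at the seat top, so the overall height is 431 + 28 + 372 = 831 mm.


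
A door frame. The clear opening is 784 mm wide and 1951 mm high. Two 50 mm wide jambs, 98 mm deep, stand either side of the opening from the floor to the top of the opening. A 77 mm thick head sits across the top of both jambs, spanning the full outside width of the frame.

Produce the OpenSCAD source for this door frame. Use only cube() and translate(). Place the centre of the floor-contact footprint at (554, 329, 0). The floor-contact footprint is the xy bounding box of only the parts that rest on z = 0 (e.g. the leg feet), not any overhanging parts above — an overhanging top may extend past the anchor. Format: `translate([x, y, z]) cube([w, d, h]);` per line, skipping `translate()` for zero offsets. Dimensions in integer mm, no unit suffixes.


translate([112, 280, 0]) cube([50, 98, 1951]);
translate([946, 280, 0]) cube([50, 98, 1951]);
translate([112, 280, 1951]) cube([884, 98, 77]);


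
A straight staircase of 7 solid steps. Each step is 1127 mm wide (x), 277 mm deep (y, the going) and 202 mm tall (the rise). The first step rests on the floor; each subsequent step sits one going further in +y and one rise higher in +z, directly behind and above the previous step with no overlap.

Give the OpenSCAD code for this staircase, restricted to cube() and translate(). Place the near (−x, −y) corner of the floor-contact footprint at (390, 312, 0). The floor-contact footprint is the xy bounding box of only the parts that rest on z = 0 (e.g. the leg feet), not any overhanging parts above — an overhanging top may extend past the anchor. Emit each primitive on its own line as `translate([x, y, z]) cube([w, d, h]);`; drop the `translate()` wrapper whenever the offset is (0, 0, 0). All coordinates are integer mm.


translate([390, 312, 0]) cube([1127, 277, 202]);
translate([390, 589, 202]) cube([1127, 277, 202]);
translate([390, 866, 404]) cube([1127, 277, 202]);
translate([390, 1143, 606]) cube([1127, 277, 202]);
translate([390, 1420, 808]) cube([1127, 277, 202]);
translate([390, 1697, 1010]) cube([1127, 277, 202]);
translate([390, 1974, 1212]) cube([1127, 277, 202]);


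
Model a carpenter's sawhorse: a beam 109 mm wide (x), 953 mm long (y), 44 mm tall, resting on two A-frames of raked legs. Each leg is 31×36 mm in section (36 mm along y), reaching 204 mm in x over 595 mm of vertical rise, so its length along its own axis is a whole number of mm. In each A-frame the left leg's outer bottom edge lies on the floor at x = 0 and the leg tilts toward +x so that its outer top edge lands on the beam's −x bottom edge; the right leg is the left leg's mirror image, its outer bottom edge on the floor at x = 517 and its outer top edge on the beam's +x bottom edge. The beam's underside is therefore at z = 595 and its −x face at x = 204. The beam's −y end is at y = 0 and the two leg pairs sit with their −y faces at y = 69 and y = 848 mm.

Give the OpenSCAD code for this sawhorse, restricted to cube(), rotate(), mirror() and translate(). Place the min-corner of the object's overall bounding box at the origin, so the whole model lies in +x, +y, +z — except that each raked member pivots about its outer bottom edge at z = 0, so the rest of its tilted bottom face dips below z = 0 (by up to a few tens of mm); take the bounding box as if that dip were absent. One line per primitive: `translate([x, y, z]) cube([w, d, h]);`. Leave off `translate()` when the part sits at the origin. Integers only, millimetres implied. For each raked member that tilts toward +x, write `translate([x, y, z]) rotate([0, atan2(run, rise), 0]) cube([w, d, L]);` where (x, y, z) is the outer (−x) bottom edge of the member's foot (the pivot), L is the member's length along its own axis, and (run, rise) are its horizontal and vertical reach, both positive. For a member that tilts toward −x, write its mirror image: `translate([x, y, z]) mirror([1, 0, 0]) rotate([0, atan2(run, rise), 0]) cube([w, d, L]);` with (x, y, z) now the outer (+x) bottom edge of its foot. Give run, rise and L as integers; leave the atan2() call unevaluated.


// leg length = √(204² + 595²) = 629
// right-leg outer foot x = 2·204 + 109 = 517
// beam min-corner = (204, 0, 595)
translate([204, 0, 595]) cube([109, 953, 44]);
translate([0, 69, 0]) rotate([0, atan2(204, 595), 0]) cube([31, 36, 629]);
translate([517, 69, 0]) mirror([1, 0, 0]) rotate([0, atan2(204, 595), 0]) cube([31, 36, 629]);
translate([0, 848, 0]) rotate([0, atan2(204, 595), 0]) cube([31, 36, 629]);
translate([517, 848, 0]) mirror([1, 0, 0]) rotate([0, atan2(204, 595), 0]) cube([31, 36, 629]);


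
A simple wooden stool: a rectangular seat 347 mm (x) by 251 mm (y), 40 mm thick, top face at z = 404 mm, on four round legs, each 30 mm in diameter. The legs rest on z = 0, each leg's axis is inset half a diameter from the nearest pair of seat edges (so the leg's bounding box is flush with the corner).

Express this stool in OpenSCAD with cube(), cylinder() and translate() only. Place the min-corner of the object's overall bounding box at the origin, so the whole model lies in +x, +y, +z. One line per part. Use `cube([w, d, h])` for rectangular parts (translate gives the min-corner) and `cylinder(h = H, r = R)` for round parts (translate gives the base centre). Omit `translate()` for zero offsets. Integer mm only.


translate([0, 0, 364]) cube([347, 251, 40]);
translate([15, 15, 0]) cylinder(h = 364, r = 15);
translate([332, 15, 0]) cylinder(h = 364, r = 15);
translate([15, 236, 0]) cylinder(h = 364, r = 15);
translate([332, 236, 0]) cylinder(h = 364, r = 15);


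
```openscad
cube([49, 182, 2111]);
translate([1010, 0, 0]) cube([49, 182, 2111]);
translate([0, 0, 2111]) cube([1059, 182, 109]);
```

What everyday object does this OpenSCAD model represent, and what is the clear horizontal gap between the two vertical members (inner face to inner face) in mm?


A door frame. The clear opening width is 961 mm.

Two 2111 mm tall posts with a header on top — a door frame. The left jamb is 49 mm wide at x = 0; the right jamb starts at x = 1010. The clear opening is 1010 − 49 = 961 mm.


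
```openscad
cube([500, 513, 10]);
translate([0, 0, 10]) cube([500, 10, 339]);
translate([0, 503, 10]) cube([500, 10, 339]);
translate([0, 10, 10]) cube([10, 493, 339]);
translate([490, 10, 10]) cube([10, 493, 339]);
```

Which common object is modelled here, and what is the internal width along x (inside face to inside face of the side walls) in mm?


An open box. The internal width is 480 mm.

A 500×513 base slab with four walls standing on it — an open box. The base is 500 mm wide and the walls are 10 mm thick, so the internal width is 500 − 2 × 10 = 480 mm.


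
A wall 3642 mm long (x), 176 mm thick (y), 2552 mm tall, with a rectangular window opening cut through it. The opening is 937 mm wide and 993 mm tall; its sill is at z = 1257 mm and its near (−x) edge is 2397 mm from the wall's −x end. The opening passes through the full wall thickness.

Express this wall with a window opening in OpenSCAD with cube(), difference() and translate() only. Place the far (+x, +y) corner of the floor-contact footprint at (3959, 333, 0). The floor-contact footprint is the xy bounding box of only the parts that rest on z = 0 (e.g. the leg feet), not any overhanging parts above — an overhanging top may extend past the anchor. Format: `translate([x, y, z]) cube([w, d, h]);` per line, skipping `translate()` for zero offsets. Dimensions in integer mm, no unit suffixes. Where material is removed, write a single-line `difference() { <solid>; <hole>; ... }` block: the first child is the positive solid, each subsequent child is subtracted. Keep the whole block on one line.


difference() { translate([317, 157, 0]) cube([3642, 176, 2552]); translate([2714, 157, 1257]) cube([937, 176, 993]); }


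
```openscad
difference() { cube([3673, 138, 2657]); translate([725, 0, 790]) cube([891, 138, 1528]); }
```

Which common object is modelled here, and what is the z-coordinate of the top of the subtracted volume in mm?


A wall with a window opening. The window head height is 2318 mm.

A wall with a rectangular opening subtracted — a window. Sill at z = 790, opening 1528 mm tall, so the head is at 790 + 1528 = 2318 mm.


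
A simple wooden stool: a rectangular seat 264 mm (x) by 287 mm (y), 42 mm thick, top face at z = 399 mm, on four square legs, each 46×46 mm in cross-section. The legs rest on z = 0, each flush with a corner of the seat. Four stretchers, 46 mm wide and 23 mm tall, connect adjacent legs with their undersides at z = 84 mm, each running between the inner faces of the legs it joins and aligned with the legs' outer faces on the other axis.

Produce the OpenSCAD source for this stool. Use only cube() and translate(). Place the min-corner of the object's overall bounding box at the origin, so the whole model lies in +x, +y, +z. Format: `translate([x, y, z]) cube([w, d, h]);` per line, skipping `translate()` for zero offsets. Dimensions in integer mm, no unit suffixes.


// leg_h = 399 - 42 = 357
// stretcher span = 264 - 2*46 = 172
translate([0, 0, 357]) cube([264, 287, 42]);
cube([46, 46, 357]);
translate([218, 0, 0]) cube([46, 46, 357]);
translate([0, 241, 0]) cube([46, 46, 357]);
translate([218, 241, 0]) cube([46, 46, 357]);
translate([46, 0, 84]) cube([172, 46, 23]);
translate([46, 241, 84]) cube([172, 46, 23]);
translate([0, 46, 84]) cube([46, 195, 23]);
translate([218, 46, 84]) cube([46, 195, 23]);


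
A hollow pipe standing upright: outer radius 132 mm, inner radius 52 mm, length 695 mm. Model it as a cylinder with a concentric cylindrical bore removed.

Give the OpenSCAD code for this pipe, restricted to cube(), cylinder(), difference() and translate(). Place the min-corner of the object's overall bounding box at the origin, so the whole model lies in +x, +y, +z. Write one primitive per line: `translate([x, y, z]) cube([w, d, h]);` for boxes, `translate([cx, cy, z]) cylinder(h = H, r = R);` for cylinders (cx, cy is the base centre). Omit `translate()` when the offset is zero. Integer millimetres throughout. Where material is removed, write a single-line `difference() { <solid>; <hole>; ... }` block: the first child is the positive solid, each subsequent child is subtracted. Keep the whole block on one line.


difference() { translate([132, 132, 0]) cylinder(h = 695, r = 132); translate([132, 132, 0]) cylinder(h = 695, r = 52); }


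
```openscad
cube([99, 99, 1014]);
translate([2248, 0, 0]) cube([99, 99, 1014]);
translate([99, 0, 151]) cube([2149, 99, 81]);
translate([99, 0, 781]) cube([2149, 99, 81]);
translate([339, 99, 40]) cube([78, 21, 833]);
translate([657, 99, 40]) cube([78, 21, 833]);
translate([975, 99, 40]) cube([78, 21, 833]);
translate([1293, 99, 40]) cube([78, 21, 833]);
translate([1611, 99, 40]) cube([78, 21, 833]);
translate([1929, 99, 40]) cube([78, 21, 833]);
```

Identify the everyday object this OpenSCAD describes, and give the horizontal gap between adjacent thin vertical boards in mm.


A fence section. The picket gap is 240 mm.

Two posts, two rails, 6 pickets — a fence section. Span 2149 mm holds 6 pickets of 78 mm with 7 equal gaps: ⌊(2149 − 6·78) / 7⌋ = 240 mm.


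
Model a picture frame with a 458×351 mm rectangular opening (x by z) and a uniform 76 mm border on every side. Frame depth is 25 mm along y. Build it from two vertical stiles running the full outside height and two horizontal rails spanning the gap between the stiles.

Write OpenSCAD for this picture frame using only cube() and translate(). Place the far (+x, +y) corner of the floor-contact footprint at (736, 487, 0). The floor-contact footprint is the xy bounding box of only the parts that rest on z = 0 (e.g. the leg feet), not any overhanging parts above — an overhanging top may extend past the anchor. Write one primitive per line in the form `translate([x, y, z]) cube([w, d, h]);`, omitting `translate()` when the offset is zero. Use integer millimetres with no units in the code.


translate([126, 462, 0]) cube([76, 25, 503]);
translate([660, 462, 0]) cube([76, 25, 503]);
translate([202, 462, 0]) cube([458, 25, 76]);
translate([202, 462, 427]) cube([458, 25, 76]);


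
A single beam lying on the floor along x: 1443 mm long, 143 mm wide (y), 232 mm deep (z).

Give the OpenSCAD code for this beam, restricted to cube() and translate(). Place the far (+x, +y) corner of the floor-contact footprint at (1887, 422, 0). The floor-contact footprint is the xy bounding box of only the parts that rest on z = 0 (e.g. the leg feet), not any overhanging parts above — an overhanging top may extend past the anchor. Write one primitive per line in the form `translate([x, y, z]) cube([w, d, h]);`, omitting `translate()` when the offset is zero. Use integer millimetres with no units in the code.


translate([444, 279, 0]) cube([1443, 143, 232]);


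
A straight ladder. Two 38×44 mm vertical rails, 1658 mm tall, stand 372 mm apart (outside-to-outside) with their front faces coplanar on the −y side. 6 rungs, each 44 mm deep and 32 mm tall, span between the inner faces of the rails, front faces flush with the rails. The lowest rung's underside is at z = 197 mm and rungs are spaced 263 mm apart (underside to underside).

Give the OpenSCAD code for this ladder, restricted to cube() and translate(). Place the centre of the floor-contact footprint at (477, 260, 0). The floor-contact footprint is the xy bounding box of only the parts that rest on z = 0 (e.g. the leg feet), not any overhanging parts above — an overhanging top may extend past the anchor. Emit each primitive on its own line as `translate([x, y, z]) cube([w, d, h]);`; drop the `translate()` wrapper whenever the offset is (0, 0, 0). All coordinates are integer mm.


// rung span = 372 - 2*38 = 296
// rung[k] z = 197 + k*263
translate([291, 238, 0]) cube([38, 44, 1658]);
translate([625, 238, 0]) cube([38, 44, 1658]);
translate([329, 238, 197]) cube([296, 44, 32]);
translate([329, 238, 460]) cube([296, 44, 32]);
translate([329, 238, 723]) cube([296, 44, 32]);
translate([329, 238, 986]) cube([296, 44, 32]);
translate([329, 238, 1249]) cube([296, 44, 32]);
translate([329, 238, 1512]) cube([296, 44, 32]);


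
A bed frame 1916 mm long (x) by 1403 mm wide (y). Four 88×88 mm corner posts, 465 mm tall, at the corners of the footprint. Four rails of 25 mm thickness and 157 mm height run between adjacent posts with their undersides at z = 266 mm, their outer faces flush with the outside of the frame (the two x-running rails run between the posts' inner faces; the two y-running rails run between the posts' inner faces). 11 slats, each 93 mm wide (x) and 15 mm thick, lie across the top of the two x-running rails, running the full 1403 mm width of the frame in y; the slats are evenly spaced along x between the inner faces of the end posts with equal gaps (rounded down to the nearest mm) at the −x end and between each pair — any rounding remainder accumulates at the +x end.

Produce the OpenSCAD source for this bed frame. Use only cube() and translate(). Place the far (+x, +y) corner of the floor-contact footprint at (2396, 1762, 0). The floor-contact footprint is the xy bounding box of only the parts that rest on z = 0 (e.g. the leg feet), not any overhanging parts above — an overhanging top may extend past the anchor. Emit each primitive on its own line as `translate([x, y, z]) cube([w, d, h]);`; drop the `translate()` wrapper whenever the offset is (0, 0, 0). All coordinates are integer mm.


translate([480, 359, 0]) cube([88, 88, 465]);
translate([480, 1674, 0]) cube([88, 88, 465]);
translate([2308, 359, 0]) cube([88, 88, 465]);
translate([2308, 1674, 0]) cube([88, 88, 465]);
translate([568, 359, 266]) cube([1740, 25, 157]);
translate([568, 1737, 266]) cube([1740, 25, 157]);
translate([480, 447, 266]) cube([25, 1227, 157]);
translate([2371, 447, 266]) cube([25, 1227, 157]);
translate([627, 359, 423]) cube([93, 1403, 15]);
translate([779, 359, 423]) cube([93, 1403, 15]);
translate([931, 359, 423]) cube([93, 1403, 15]);
translate([1083, 359, 423]) cube([93, 1403, 15]);
translate([1235, 359, 423]) cube([93, 1403, 15]);
translate([1387, 359, 423]) cube([93, 1403, 15]);
translate([1539, 359, 423]) cube([93, 1403, 15]);
translate([1691, 359, 423]) cube([93, 1403, 15]);
translate([1843, 359, 423]) cube([93, 1403, 15]);
translate([1995, 359, 423]) cube([93, 1403, 15]);
translate([2147, 359, 423]) cube([93, 1403, 15]);


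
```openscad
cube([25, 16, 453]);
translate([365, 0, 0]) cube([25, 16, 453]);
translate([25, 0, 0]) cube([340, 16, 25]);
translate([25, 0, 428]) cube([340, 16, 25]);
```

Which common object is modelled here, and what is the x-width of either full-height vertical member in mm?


A picture frame. The border width is 25 mm.

Four thin pieces enclosing a rectangular opening — a picture frame. The two full-height stiles are 453 mm tall; the top rail sits at z = 428 and is 25 mm tall, so the border above the opening is 453 − 428 = 25 mm, matching the stile x-width.


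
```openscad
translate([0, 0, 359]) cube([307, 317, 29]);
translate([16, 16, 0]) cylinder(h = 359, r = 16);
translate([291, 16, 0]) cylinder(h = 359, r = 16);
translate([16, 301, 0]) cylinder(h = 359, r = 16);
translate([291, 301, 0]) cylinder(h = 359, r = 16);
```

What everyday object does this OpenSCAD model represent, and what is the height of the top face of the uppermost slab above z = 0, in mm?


A stool. The seat height is 388 mm.

A 307×317×29 slab at z = 359 on four corner cylinders — a stool. The seat top is 359 + 29 = 388 mm.


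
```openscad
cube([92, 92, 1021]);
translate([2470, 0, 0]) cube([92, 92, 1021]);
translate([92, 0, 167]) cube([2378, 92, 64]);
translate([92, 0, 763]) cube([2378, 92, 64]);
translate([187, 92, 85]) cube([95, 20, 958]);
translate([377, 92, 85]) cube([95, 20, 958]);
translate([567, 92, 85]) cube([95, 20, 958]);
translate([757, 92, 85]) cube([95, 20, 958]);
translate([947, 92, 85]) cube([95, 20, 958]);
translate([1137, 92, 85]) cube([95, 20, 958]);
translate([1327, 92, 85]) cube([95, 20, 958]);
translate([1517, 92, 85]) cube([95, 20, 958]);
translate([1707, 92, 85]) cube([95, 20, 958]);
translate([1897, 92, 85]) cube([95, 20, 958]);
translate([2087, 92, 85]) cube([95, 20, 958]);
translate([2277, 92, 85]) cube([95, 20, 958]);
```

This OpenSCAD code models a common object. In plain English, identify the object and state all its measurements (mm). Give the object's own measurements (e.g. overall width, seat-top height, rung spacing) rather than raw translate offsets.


A fence section. Two 92×92 mm posts, 1021 mm tall, stand on the floor with a clear span of 2378 mm between their inner faces. Two horizontal rails of 92×64 mm section span the gap between the posts with their undersides at z = 167 mm and z = 763 mm, flush with the posts' −y face. 12 pickets, each 95 mm wide, 20 mm thick and 958 mm tall, are fixed to the +y face of the rails with their bottoms at z = 85 mm, spaced across the span with a 95 mm gap after the −x post and between neighbouring pickets, with 98 mm left before the +x post.


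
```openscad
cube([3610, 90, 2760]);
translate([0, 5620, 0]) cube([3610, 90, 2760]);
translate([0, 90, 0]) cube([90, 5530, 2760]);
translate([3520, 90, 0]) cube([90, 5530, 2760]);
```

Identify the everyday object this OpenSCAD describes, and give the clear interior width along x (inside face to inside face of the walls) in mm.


A house (or room) frame. The interior width is 3430 mm.

Four 2760 mm walls enclosing a rectangle with no floor or roof — a room or house frame. Outside width is 3610 mm and wall thickness is 90 mm, so the interior width is 3610 − 2 × 90 = 3430 mm.


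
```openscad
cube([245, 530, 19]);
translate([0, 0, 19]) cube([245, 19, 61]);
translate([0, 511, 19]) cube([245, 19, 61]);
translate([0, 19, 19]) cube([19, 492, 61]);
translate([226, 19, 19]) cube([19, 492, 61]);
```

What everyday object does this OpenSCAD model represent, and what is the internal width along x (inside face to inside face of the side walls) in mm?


An open box. The internal width is 207 mm.

A 245×530 base slab with four walls standing on it — an open box. The base is 245 mm wide and the walls are 19 mm thick, so the internal width is 245 − 2 × 19 = 207 mm.


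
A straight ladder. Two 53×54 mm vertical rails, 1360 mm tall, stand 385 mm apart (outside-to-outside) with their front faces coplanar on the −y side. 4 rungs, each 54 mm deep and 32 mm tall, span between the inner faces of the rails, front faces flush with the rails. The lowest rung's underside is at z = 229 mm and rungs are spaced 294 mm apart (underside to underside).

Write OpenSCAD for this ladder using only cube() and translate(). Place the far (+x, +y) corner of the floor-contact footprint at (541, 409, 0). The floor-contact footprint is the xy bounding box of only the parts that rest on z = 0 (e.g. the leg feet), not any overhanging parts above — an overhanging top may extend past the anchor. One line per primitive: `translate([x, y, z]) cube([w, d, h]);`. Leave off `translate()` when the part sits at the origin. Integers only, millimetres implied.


// rung span = 385 - 2*53 = 279
// rung[k] z = 229 + k*294
translate([156, 355, 0]) cube([53, 54, 1360]);
translate([488, 355, 0]) cube([53, 54, 1360]);
translate([209, 355, 229]) cube([279, 54, 32]);
translate([209, 355, 523]) cube([279, 54, 32]);
translate([209, 355, 817]) cube([279, 54, 32]);
translate([209, 355, 1111]) cube([279, 54, 32]);


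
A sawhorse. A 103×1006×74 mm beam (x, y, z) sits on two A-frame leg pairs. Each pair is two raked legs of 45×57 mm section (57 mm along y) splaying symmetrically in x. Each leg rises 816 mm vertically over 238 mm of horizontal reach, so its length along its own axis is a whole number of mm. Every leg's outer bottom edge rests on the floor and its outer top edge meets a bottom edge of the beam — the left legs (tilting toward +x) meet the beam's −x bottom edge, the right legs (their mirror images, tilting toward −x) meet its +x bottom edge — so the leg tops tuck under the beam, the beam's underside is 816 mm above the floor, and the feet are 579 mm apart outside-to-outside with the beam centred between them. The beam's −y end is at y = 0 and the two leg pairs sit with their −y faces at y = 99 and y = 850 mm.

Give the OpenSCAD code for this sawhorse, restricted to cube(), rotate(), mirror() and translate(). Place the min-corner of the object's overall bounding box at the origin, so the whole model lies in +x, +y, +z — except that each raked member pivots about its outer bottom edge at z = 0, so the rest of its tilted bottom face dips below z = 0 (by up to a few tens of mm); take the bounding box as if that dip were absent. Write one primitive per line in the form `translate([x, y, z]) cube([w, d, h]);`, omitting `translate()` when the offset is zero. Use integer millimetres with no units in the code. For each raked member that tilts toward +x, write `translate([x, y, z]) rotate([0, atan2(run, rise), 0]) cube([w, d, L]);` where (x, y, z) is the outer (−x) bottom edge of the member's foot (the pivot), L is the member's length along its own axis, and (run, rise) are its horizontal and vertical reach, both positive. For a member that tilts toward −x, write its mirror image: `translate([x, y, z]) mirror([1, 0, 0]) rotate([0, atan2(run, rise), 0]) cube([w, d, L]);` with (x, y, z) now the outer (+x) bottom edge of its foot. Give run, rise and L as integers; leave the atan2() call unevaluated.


// leg length = √(238² + 816²) = 850
// right-leg outer foot x = 2·238 + 103 = 579
// beam min-corner = (238, 0, 816)
translate([238, 0, 816]) cube([103, 1006, 74]);
translate([0, 99, 0]) rotate([0, atan2(238, 816), 0]) cube([45, 57, 850]);
translate([579, 99, 0]) mirror([1, 0, 0]) rotate([0, atan2(238, 816), 0]) cube([45, 57, 850]);
translate([0, 850, 0]) rotate([0, atan2(238, 816), 0]) cube([45, 57, 850]);
translate([579, 850, 0]) mirror([1, 0, 0]) rotate([0, atan2(238, 816), 0]) cube([45, 57, 850]);


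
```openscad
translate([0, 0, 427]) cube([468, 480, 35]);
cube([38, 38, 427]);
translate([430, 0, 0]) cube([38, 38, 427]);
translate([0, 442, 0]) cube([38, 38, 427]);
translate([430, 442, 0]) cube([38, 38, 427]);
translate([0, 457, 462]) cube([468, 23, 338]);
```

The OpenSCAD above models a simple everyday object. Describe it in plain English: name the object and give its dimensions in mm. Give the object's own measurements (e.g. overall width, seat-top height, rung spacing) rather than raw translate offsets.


A chair. The seat is a 468×480×35 mm slab with its top at z = 462 mm, on four 38×38 mm corner legs (flush with the seat edges, standing on z = 0). A flat backrest 23 mm thick, 338 mm tall, spans the full seat width and rises from the seat top along its +y edge, rear face flush with the rear of the seat.


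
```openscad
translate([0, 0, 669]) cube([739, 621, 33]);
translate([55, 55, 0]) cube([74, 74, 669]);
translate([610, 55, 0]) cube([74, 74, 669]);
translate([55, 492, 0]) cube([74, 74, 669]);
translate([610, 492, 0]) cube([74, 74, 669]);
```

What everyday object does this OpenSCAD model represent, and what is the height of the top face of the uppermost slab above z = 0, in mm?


A table. The table height is 702 mm.

A 739×621×33 slab sits at z = 669 on four 74 mm square posts — a table. The top surface is at 669 + 33 = 702 mm.


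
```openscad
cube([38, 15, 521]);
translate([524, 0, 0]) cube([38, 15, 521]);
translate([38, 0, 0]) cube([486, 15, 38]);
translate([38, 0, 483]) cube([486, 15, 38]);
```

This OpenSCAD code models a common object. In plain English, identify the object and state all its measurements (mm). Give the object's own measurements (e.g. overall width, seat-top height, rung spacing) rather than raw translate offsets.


A rectangular picture frame lying in the x–z plane (depth along y). The opening is 486 mm wide (x) by 445 mm tall (z), surrounded by a border 38 mm wide on all four sides. The frame is 15 mm deep and is made of two full-height vertical stiles with two horizontal rails fitted between them.


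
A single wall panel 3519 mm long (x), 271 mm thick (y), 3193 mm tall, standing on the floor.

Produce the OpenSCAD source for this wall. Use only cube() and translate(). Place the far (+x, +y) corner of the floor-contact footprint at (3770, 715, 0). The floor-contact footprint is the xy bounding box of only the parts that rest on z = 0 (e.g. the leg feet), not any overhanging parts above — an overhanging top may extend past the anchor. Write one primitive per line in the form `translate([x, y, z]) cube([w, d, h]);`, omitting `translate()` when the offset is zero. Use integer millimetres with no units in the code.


translate([251, 444, 0]) cube([3519, 271, 3193]);


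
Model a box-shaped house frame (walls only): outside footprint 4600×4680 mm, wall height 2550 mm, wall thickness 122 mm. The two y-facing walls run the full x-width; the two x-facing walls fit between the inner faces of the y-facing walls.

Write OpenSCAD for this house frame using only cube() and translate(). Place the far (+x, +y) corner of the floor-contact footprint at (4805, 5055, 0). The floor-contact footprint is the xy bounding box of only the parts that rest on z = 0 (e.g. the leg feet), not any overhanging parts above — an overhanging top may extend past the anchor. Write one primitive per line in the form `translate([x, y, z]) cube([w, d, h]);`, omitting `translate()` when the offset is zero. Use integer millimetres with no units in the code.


translate([205, 375, 0]) cube([4600, 122, 2550]);
translate([205, 4933, 0]) cube([4600, 122, 2550]);
translate([205, 497, 0]) cube([122, 4436, 2550]);
translate([4683, 497, 0]) cube([122, 4436, 2550]);
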